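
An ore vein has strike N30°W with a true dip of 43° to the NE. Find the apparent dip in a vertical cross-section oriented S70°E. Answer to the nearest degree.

Angle between strike (N30°W) and section (S70°E): β = 40°.
tan(apparent dip) = tan 43° · sin 40° = 0.5994
α = arctan(0.5994) = 30.94°

31°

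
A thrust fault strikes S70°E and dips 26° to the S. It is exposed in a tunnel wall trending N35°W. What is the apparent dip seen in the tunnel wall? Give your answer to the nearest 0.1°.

15.6°

Angle between strike (S70°E) and section (N35°W): β = 35°.
tan(apparent dip) = tan 26° · sin 35° = 0.2798
apparent dip = arctan 0.2798 = 15.63°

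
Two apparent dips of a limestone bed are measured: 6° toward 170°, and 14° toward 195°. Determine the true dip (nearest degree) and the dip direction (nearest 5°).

The two traces are lines in the plane: v₁ = (sin 170°·cos 6°, cos 170°·cos 6°, −sin 6°), v₂ = (sin 195°·cos 14°, cos 195°·cos 14°, −sin 14°).
Cross product v₁ × v₂ gives the pole to the plane: n ∝ (-0.139, -0.068, 0.408).
Dip δ = arctan(|n_h|/n_z) = arctan(0.155/0.408) = 20.8°.
Dip direction = atan2(-0.139, -0.068) = 244° (azimuth of n's horizontal projection).

true dip 21°, dip direction 245°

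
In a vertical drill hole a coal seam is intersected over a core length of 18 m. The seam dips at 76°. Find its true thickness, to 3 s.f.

True thickness t = h · cos(dip) = 18 × cos 76°
t = 18 × 0.2419 = 4.355 m

4.35 m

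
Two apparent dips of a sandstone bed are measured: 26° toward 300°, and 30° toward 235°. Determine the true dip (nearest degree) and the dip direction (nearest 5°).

Each apparent-dip line lies in the plane. As unit vectors (x east, y north, z up), v₁ plunges 26°→300° and v₂ plunges 30°→235°.
n = v₁ × v₂ = (-0.442, -0.078, 0.705) (taken with n_z > 0).
Dip δ = arctan(|n_h|/n_z) = arctan(0.449/0.705) = 32.5°.
The horizontal component of n points toward azimuth atan2(n_x, n_y) = 260°, the dip direction.

true dip 32°, dip direction 260°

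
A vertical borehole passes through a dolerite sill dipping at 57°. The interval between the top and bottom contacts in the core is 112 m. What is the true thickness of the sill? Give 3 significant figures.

61.0 m

True thickness t = h · cos(dip) = 112 × cos 57°
t = 112 × 0.5446 = 61.000 m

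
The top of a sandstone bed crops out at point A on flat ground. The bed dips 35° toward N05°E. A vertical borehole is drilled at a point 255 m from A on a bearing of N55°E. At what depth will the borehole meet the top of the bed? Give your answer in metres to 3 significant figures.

The hole lies 50° from the dip direction, so the down-dip offset is 255 × cos 50° = 163.91 m.
Depth = down-dip offset × tan(dip) = 163.91 × tan 35° = 163.91 × 0.7002
Depth = 114.77 m

115 m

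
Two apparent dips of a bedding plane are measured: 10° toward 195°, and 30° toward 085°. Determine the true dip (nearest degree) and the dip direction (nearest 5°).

Represent each trace as a vector plunging at its apparent dip toward its trend (east-north-up frame): v₁ = (-0.255, -0.951, -0.174), v₂ = (0.863, 0.075, -0.500).
n = v₁ × v₂ = (0.489, -0.277, 0.801) (taken with n_z > 0).
True dip = arccos(n_z / |n|) = arccos(0.8188) = 35.0°.
Dip direction = azimuth of (n_x, n_y) = atan2(0.489, -0.277) = 120°.

true dip 35°, dip direction 120°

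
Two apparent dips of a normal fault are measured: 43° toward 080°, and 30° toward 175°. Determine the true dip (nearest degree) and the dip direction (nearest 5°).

true dip 49°, dip direction 115°

Each apparent-dip line lies in the plane. As unit vectors (x east, y north, z up), v₁ plunges 43°→080° and v₂ plunges 30°→175°.
n = v₁ × v₂ = (0.652, -0.309, 0.631) (taken with n_z > 0).
Dip δ = arctan(|n_h|/n_z) = arctan(0.721/0.631) = 48.8°.
Dip direction = azimuth of (n_x, n_y) = atan2(0.652, -0.309) = 115°.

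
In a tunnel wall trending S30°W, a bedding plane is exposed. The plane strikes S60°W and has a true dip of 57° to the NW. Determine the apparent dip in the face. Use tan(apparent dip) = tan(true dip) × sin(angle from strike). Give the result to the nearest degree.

The strike is S60°W and the section trends S30°W; the acute angle between them is β = 30°.
tan(apparent dip) = tan 57° · sin 30° = 0.7699
α = arctan(0.7699) = 37.59°

38°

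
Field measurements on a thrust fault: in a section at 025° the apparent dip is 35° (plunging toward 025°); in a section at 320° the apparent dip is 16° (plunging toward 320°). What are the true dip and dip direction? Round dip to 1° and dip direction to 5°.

Each apparent-dip line lies in the plane. As unit vectors (x east, y north, z up), v₁ plunges 35°→025° and v₂ plunges 16°→320°.
n = v₁ × v₂ = (0.218, 0.450, 0.714) (taken with n_z > 0).
tan δ = √(n_x²+n_y²)/n_z = 0.500/0.714, so δ = 35.0°.
Dip direction = atan2(0.218, 0.450) = 26° (azimuth of n's horizontal projection).

true dip 35°, dip direction 025°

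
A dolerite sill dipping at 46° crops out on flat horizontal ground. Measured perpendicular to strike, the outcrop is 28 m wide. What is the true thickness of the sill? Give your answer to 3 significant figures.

True thickness t = w · sin(dip) = 28 × sin 46°
t = 28 × 0.7193 = 20.142 m

20.1 m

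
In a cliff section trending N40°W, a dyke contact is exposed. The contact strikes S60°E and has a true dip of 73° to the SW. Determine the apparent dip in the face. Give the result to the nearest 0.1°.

48.2°

The strike is S60°E and the section trends N40°W; the acute angle between them is β = 20°.
tan(apparent dip) = tan 73° · sin 20° = 1.1187
apparent dip = arctan 1.1187 = 48.21°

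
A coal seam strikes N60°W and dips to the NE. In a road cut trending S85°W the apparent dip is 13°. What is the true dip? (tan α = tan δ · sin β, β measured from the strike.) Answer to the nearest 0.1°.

21.9°

β = acute angle between strike N60°W and section S85°W = 35°.
tan δ = tan α / sin β = tan 13° / sin 35° = 0.2309 / 0.5736 = 0.4025
true dip = arctan 0.4025 = 21.93°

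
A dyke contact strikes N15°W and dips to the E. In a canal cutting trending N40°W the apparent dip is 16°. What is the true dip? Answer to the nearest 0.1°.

34.2°

β = acute angle between strike N15°W and section N40°W = 25°.
tan(true dip) = tan 16° / sin 25° = 0.6785
δ = arctan(0.6785) = 34.16°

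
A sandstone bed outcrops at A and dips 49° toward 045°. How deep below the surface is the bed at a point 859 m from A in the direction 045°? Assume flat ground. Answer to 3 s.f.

988 m

The hole is directly down-dip from the outcrop, so the down-dip offset is 859 m.
Depth = down-dip offset × tan(dip) = 859.00 × tan 49° = 859.00 × 1.1504
Depth = 988.17 m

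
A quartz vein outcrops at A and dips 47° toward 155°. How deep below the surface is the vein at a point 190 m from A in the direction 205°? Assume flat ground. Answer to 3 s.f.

The hole lies 50° from the dip direction, so the down-dip offset is 190 × cos 50° = 122.13 m.
Depth = down-dip offset × tan(dip) = 122.13 × tan 47° = 122.13 × 1.0724
Depth = 130.97 m

131 m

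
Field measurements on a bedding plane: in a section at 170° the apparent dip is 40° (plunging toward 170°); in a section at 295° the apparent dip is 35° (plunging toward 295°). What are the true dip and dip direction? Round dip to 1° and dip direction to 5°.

true dip 59°, dip direction 230°

Each apparent-dip line lies in the plane. As unit vectors (x east, y north, z up), v₁ plunges 40°→170° and v₂ plunges 35°→295°.
Cross product v₁ × v₂ gives the pole to the plane: n ∝ (-0.655, -0.554, 0.514).
True dip = arccos(n_z / |n|) = arccos(0.5140) = 59.1°.
Dip direction = azimuth of (n_x, n_y) = atan2(-0.655, -0.554) = 230°.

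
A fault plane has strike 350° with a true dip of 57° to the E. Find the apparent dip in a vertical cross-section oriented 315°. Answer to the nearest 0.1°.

The section lies 35° from the strike.
tan α = tan 57° × sin 35° = 1.5399 × 0.5736 = 0.8832
apparent dip = arctan 0.8832 = 41.45°

41.5°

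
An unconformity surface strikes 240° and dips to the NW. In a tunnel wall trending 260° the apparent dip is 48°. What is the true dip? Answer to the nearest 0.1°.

The section is 20° from the strike.
tan δ = tan α / sin β = tan 48° / sin 20° = 1.1106 / 0.3420 = 3.2472
δ = arctan(3.2472) = 72.88°

72.9°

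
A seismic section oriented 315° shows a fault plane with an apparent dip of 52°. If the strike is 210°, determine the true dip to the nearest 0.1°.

β = acute angle between strike 210° and section 315° = 75°.
tan(true dip) = tan 52° / sin 75° = 1.3251
δ = arctan(1.3251) = 52.96°

53.0°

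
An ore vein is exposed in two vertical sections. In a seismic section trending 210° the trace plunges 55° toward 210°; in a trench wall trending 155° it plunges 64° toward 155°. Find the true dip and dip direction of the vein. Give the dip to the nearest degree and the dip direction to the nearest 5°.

Each apparent-dip line lies in the plane. As unit vectors (x east, y north, z up), v₁ plunges 55°→210° and v₂ plunges 64°→155°.
n = v₁ × v₂ = (0.121, -0.410, 0.206) (taken with n_z > 0).
True dip = arccos(n_z / |n|) = arccos(0.4344) = 64.3°.
Dip direction = atan2(0.121, -0.410) = 164° (azimuth of n's horizontal projection).

true dip 64°, dip direction 165°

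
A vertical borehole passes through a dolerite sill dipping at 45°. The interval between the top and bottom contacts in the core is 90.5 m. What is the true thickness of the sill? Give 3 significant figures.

True thickness t = h · cos(dip) = 90.5 × cos 45°
t = 90.5 × 0.7071 = 63.993 m

64.0 m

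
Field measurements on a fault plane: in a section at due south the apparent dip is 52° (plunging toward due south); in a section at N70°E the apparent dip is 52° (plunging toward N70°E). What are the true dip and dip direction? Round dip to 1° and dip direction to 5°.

true dip 66°, dip direction 125°

Each apparent-dip line lies in the plane. As unit vectors (x east, y north, z up), v₁ plunges 52°→due south and v₂ plunges 52°→N70°E.
The plane normal is n = v₁ × v₂ ∝ (0.651, -0.456, 0.356).
tan δ = √(n_x²+n_y²)/n_z = 0.795/0.356, so δ = 65.9°.
Dip direction = azimuth of (n_x, n_y) = atan2(0.651, -0.456) = 125°.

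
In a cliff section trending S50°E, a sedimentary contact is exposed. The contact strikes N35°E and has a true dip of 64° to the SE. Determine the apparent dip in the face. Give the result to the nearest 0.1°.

The strike is N35°E and the section trends S50°E; the acute angle between them is β = 85°.
tan α = tan 64° × sin 85° = 2.0503 × 0.9962 = 2.0425
apparent dip = arctan 2.0425 = 63.91°

63.9°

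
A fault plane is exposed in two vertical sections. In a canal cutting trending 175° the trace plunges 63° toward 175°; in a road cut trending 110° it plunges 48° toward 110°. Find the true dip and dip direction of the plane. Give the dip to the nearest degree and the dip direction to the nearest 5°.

true dip 63°, dip direction 165°

The two traces are lines in the plane: v₁ = (sin 175°·cos 63°, cos 175°·cos 63°, −sin 63°), v₂ = (sin 110°·cos 48°, cos 110°·cos 48°, −sin 48°).
Cross product v₁ × v₂ gives the pole to the plane: n ∝ (0.132, -0.531, 0.275).
Dip δ = arctan(|n_h|/n_z) = arctan(0.547/0.275) = 63.3°.
The horizontal component of n points toward azimuth atan2(n_x, n_y) = 166°, the dip direction.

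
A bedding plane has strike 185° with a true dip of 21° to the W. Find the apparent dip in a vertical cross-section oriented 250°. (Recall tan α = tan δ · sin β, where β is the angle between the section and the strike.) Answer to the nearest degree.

19°

The strike is 185° and the section trends 250°; the acute angle between them is β = 65°.
tan(apparent dip) = tan 21° · sin 65° = 0.3479
α = arctan(0.3479) = 19.18°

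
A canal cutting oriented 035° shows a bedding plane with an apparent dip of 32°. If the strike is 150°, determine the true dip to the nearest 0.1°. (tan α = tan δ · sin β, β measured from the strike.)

β = acute angle between strike 150° and section 035° = 65°.
tan(true dip) = tan 32° / sin 65° = 0.6895
true dip = arctan 0.6895 = 34.58°

34.6°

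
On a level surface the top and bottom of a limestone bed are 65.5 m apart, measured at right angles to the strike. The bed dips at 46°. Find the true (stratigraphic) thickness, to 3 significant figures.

True thickness t = w · sin(dip) = 65.5 × sin 46°
t = 65.5 × 0.7193 = 47.117 m

47.1 m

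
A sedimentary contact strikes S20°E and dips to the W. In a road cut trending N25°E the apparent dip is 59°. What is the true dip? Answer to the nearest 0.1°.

β = acute angle between strike S20°E and section N25°E = 45°.
tan δ = tan α / sin β = tan 59° / sin 45° = 1.6643 / 0.7071 = 2.3536
δ = arctan(2.3536) = 66.98°

67.0°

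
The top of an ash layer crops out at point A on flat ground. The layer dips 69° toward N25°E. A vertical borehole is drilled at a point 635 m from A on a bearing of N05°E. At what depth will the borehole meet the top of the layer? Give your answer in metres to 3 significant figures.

The hole lies 20° from the dip direction, so the down-dip offset is 635 × cos 20° = 596.70 m.
Depth = down-dip offset × tan(dip) = 596.70 × tan 69° = 596.70 × 2.6051
Depth = 1554.47 m

1550 m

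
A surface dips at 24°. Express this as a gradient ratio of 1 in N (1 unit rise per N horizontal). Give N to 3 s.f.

1 in 2.25

1 : N means tan θ = 1/N, so N = 1/tan 24° = 1/0.4452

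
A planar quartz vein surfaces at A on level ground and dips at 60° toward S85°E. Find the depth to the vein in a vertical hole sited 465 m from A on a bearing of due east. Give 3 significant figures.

802 m

The hole lies 5° from the dip direction, so the down-dip offset is 465 × cos 5° = 463.23 m.
Depth = down-dip offset × tan(dip) = 463.23 × tan 60° = 463.23 × 1.7321
Depth = 802.34 m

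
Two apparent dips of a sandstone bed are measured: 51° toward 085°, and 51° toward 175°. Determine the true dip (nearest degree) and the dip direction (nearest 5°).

Represent each trace as a vector plunging at its apparent dip toward its trend (east-north-up frame): v₁ = (0.627, 0.055, -0.777), v₂ = (0.055, -0.627, -0.777).
n = v₁ × v₂ = (0.530, -0.445, 0.396) (taken with n_z > 0).
tan δ = √(n_x²+n_y²)/n_z = 0.692/0.396, so δ = 60.2°.
The horizontal component of n points toward azimuth atan2(n_x, n_y) = 130°, the dip direction.

true dip 60°, dip direction 130°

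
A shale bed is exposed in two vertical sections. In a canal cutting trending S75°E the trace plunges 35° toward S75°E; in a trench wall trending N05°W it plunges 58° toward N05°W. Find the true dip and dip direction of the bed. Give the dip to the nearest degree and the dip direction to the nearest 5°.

true dip 64°, dip direction 035°

Represent each trace as a vector plunging at its apparent dip toward its trend (east-north-up frame): v₁ = (0.791, -0.212, -0.574), v₂ = (-0.046, 0.528, -0.848).
Cross product v₁ × v₂ gives the pole to the plane: n ∝ (0.483, 0.698, 0.408).
tan δ = √(n_x²+n_y²)/n_z = 0.848/0.408, so δ = 64.3°.
Dip direction = azimuth of (n_x, n_y) = atan2(0.483, 0.698) = 35°.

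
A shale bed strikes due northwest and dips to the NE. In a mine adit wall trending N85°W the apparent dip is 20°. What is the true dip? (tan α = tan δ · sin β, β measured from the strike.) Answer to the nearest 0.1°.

β = acute angle between strike due northwest and section N85°W = 40°.
tan δ = tan α / sin β = tan 20° / sin 40° = 0.3640 / 0.6428 = 0.5662
true dip = arctan 0.5662 = 29.52°

29.5°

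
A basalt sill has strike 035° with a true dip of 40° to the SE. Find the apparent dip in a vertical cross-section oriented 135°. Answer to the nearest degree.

The section lies 80° from the strike.
tan α = tan 40° × sin 80° = 0.8391 × 0.9848 = 0.8264
apparent dip = arctan 0.8264 = 39.57°

40°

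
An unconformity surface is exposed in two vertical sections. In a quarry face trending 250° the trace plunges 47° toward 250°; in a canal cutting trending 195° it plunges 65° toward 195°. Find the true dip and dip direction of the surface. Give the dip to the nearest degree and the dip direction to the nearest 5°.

Each apparent-dip line lies in the plane. As unit vectors (x east, y north, z up), v₁ plunges 47°→250° and v₂ plunges 65°→195°.
The plane normal is n = v₁ × v₂ ∝ (-0.087, -0.501, 0.236).
True dip = arccos(n_z / |n|) = arccos(0.4212) = 65.1°.
Dip direction = atan2(-0.087, -0.501) = 190° (azimuth of n's horizontal projection).

true dip 65°, dip direction 190°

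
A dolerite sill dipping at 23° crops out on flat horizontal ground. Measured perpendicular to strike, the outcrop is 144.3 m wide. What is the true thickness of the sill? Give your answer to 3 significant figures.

True thickness t = w · sin(dip) = 144.3 × sin 23°
t = 144.3 × 0.3907 = 56.383 m

56.4 m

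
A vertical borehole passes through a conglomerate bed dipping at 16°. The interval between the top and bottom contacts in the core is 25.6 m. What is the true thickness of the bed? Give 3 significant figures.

True thickness t = h · cos(dip) = 25.6 × cos 16°
t = 25.6 × 0.9613 = 24.608 m

24.6 m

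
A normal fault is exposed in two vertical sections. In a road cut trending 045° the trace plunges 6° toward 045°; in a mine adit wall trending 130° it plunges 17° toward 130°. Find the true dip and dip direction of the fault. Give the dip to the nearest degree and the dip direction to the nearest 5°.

true dip 18°, dip direction 115°

Represent each trace as a vector plunging at its apparent dip toward its trend (east-north-up frame): v₁ = (0.703, 0.703, -0.105), v₂ = (0.733, -0.615, -0.292).
n = v₁ × v₂ = (0.270, -0.129, 0.947) (taken with n_z > 0).
True dip = arccos(n_z / |n|) = arccos(0.9536) = 17.5°.
Dip direction = azimuth of (n_x, n_y) = atan2(0.270, -0.129) = 116°.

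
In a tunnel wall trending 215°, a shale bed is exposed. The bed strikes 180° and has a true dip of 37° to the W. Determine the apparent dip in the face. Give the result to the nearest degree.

Angle between strike (180°) and section (215°): β = 35°.
tan(apparent dip) = tan 37° · sin 35° = 0.4322
α = arctan(0.4322) = 23.38°

23°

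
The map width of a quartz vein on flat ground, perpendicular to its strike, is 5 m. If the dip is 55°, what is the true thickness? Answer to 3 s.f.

True thickness t = w · sin(dip) = 5 × sin 55°
t = 5 × 0.8192 = 4.096 m

4.10 m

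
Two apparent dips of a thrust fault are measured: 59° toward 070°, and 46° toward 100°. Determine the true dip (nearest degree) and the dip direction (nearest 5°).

The two traces are lines in the plane: v₁ = (sin 70°·cos 59°, cos 70°·cos 59°, −sin 59°), v₂ = (sin 100°·cos 46°, cos 100°·cos 46°, −sin 46°).
n = v₁ × v₂ = (0.230, 0.238, 0.179) (taken with n_z > 0).
True dip = arccos(n_z / |n|) = arccos(0.4752) = 61.6°.
The horizontal component of n points toward azimuth atan2(n_x, n_y) = 44°, the dip direction.

true dip 62°, dip direction 045°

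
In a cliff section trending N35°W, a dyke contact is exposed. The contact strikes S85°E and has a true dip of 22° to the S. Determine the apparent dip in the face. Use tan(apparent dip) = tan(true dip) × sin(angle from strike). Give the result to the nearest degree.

17°

Angle between strike (S85°E) and section (N35°W): β = 50°.
tan(apparent dip) = tan 22° · sin 50° = 0.3095
apparent dip = arctan 0.3095 = 17.20°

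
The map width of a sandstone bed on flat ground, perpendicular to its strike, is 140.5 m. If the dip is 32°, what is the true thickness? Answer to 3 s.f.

74.5 m

True thickness t = w · sin(dip) = 140.5 × sin 32°
t = 140.5 × 0.5299 = 74.454 m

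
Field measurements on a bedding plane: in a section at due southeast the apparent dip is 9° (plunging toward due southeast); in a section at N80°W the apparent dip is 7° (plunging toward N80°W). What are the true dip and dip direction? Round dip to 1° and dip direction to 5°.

Each apparent-dip line lies in the plane. As unit vectors (x east, y north, z up), v₁ plunges 9°→due southeast and v₂ plunges 7°→N80°W.
Cross product v₁ × v₂ gives the pole to the plane: n ∝ (-0.112, -0.238, 0.562).
Dip δ = arctan(|n_h|/n_z) = arctan(0.263/0.562) = 25.1°.
The horizontal component of n points toward azimuth atan2(n_x, n_y) = 205°, the dip direction.

true dip 25°, dip direction 205°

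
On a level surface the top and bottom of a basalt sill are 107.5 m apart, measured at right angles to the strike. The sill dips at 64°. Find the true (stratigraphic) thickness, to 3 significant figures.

96.6 m

True thickness t = w · sin(dip) = 107.5 × sin 64°
t = 107.5 × 0.8988 = 96.620 m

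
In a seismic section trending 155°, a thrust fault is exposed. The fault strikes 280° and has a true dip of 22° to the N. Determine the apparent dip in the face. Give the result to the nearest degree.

Angle between strike (280°) and section (155°): β = 55°.
tan α = tan 22° × sin 55° = 0.4040 × 0.8192 = 0.3310
α = arctan(0.3310) = 18.31°

18°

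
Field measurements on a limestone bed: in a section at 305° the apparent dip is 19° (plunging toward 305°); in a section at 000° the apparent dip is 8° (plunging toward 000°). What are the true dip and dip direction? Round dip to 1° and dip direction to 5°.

Represent each trace as a vector plunging at its apparent dip toward its trend (east-north-up frame): v₁ = (-0.775, 0.542, -0.326), v₂ = (0.000, 0.990, -0.139).
Cross product v₁ × v₂ gives the pole to the plane: n ∝ (-0.247, 0.108, 0.767).
tan δ = √(n_x²+n_y²)/n_z = 0.269/0.767, so δ = 19.4°.
The horizontal component of n points toward azimuth atan2(n_x, n_y) = 294°, the dip direction.

true dip 19°, dip direction 295°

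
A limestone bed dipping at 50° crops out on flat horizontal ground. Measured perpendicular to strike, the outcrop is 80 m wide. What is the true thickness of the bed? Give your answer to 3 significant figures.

61.3 m

True thickness t = w · sin(dip) = 80 × sin 50°
t = 80 × 0.7660 = 61.284 m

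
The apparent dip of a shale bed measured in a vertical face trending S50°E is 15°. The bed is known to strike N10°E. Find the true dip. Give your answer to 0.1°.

17.2°

β = acute angle between strike N10°E and section S50°E = 60°.
tan δ = tan α / sin β = tan 15° / sin 60° = 0.2679 / 0.8660 = 0.3094
δ = arctan(0.3094) = 17.19°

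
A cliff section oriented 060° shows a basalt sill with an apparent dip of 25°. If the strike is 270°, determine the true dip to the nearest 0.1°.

β = acute angle between strike 270° and section 060° = 30°.
tan(true dip) = tan 25° / sin 30° = 0.9326
δ = arctan(0.9326) = 43.00°

43.0°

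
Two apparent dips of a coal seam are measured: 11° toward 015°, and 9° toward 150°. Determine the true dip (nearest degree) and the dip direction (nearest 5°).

Each apparent-dip line lies in the plane. As unit vectors (x east, y north, z up), v₁ plunges 11°→015° and v₂ plunges 9°→150°.
Cross product v₁ × v₂ gives the pole to the plane: n ∝ (0.312, 0.054, 0.686).
True dip = arccos(n_z / |n|) = arccos(0.9080) = 24.8°.
Dip direction = atan2(0.312, 0.054) = 80° (azimuth of n's horizontal projection).

true dip 25°, dip direction 080°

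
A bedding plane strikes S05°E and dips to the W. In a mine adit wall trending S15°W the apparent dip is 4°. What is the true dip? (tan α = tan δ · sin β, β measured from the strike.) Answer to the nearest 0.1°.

The section is 20° from the strike.
tan(true dip) = tan 4° / sin 20° = 0.2045
true dip = arctan 0.2045 = 11.56°

11.6°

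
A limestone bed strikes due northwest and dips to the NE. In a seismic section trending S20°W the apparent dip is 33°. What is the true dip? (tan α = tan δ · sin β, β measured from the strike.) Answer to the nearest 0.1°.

β = acute angle between strike due northwest and section S20°W = 65°.
tan δ = tan α / sin β = tan 33° / sin 65° = 0.6494 / 0.9063 = 0.7165
δ = arctan(0.7165) = 35.62°

35.6°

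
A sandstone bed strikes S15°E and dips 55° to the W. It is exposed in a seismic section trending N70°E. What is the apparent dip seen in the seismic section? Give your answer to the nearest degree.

55°

The section lies 85° from the strike.
tan(apparent dip) = tan 55° · sin 85° = 1.4227
apparent dip = arctan 1.4227 = 54.90°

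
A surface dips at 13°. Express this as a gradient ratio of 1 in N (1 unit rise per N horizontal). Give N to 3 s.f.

1 in 4.33

1 : N means tan θ = 1/N, so N = 1/tan 13° = 1/0.2309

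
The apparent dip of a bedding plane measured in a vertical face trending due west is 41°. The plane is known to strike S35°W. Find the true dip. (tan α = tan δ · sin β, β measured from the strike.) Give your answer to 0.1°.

46.7°

β = acute angle between strike S35°W and section due west = 55°.
tan(true dip) = tan 41° / sin 55° = 1.0612
δ = arctan(1.0612) = 46.70°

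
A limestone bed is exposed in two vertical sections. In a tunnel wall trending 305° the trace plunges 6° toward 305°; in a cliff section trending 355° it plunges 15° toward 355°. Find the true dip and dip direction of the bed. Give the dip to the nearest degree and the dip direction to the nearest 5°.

true dip 16°, dip direction 015°

Represent each trace as a vector plunging at its apparent dip toward its trend (east-north-up frame): v₁ = (-0.815, 0.570, -0.105), v₂ = (-0.084, 0.962, -0.259).
Cross product v₁ × v₂ gives the pole to the plane: n ∝ (0.047, 0.202, 0.736).
True dip = arccos(n_z / |n|) = arccos(0.9625) = 15.7°.
Dip direction = atan2(0.047, 0.202) = 13° (azimuth of n's horizontal projection).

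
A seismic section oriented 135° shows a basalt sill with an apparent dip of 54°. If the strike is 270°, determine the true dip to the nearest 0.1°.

62.8°

The section is 45° from the strike.
tan δ = tan α / sin β = tan 54° / sin 45° = 1.3764 / 0.7071 = 1.9465
δ = arctan(1.9465) = 62.81°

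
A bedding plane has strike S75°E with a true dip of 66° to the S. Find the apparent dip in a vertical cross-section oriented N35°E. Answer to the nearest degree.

The strike is S75°E and the section trends N35°E; the acute angle between them is β = 70°.
tan α = tan 66° × sin 70° = 2.2460 × 0.9397 = 2.1106
apparent dip = arctan 2.1106 = 64.65°

65°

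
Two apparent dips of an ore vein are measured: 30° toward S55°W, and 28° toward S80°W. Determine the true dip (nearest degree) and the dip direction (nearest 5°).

The two traces are lines in the plane: v₁ = (sin 235°·cos 30°, cos 235°·cos 30°, −sin 30°), v₂ = (sin 260°·cos 28°, cos 260°·cos 28°, −sin 28°).
Cross product v₁ × v₂ gives the pole to the plane: n ∝ (-0.157, -0.102, 0.323).
Dip δ = arctan(|n_h|/n_z) = arctan(0.187/0.323) = 30.0°.
Dip direction = atan2(-0.157, -0.102) = 237° (azimuth of n's horizontal projection).

true dip 30°, dip direction 235°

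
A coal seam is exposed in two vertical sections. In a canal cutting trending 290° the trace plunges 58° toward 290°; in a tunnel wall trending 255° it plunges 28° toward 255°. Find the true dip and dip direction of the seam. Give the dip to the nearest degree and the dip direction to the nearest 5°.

true dip 65°, dip direction 330°

The two traces are lines in the plane: v₁ = (sin 290°·cos 58°, cos 290°·cos 58°, −sin 58°), v₂ = (sin 255°·cos 28°, cos 255°·cos 28°, −sin 28°).
The plane normal is n = v₁ × v₂ ∝ (-0.279, 0.489, 0.268).
Dip δ = arctan(|n_h|/n_z) = arctan(0.563/0.268) = 64.5°.
Dip direction = azimuth of (n_x, n_y) = atan2(-0.279, 0.489) = 330°.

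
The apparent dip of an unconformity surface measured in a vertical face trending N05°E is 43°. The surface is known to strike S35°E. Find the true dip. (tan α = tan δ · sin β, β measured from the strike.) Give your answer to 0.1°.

β = acute angle between strike S35°E and section N05°E = 40°.
tan(true dip) = tan 43° / sin 40° = 1.4507
δ = arctan(1.4507) = 55.42°

55.4°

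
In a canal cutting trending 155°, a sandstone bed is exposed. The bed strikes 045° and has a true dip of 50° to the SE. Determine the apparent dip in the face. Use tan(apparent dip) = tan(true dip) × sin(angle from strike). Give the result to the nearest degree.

48°

Angle between strike (045°) and section (155°): β = 70°.
tan α = tan 50° × sin 70° = 1.1918 × 0.9397 = 1.1199
α = arctan(1.1199) = 48.24°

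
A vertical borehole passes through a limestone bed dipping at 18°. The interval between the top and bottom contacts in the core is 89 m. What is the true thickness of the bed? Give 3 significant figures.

84.6 m

True thickness t = h · cos(dip) = 89 × cos 18°
t = 89 × 0.9511 = 84.644 m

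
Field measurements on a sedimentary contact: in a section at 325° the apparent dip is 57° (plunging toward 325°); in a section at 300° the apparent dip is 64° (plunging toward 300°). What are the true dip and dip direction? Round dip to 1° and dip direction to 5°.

true dip 65°, dip direction 280°

The two traces are lines in the plane: v₁ = (sin 325°·cos 57°, cos 325°·cos 57°, −sin 57°), v₂ = (sin 300°·cos 64°, cos 300°·cos 64°, −sin 64°).
n = v₁ × v₂ = (-0.217, 0.038, 0.101) (taken with n_z > 0).
True dip = arccos(n_z / |n|) = arccos(0.4163) = 65.4°.
Dip direction = azimuth of (n_x, n_y) = atan2(-0.217, 0.038) = 280°.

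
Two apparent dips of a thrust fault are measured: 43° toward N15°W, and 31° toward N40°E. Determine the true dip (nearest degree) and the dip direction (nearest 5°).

true dip 43°, dip direction 350°

The two traces are lines in the plane: v₁ = (sin 345°·cos 43°, cos 345°·cos 43°, −sin 43°), v₂ = (sin 40°·cos 31°, cos 40°·cos 31°, −sin 31°).
Cross product v₁ × v₂ gives the pole to the plane: n ∝ (-0.084, 0.473, 0.514).
True dip = arccos(n_z / |n|) = arccos(0.7301) = 43.1°.
Dip direction = atan2(-0.084, 0.473) = 350° (azimuth of n's horizontal projection).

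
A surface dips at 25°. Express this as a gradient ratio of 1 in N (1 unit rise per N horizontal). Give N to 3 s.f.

1 : N means tan θ = 1/N, so N = 1/tan 25° = 1/0.4663

1 in 2.14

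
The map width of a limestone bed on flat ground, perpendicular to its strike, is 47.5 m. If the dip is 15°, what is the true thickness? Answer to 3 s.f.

12.3 m

True thickness t = w · sin(dip) = 47.5 × sin 15°
t = 47.5 × 0.2588 = 12.294 m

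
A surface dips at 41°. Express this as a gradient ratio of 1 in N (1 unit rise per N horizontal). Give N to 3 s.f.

1 in 1.15

1 : N means tan θ = 1/N, so N = 1/tan 41° = 1/0.8693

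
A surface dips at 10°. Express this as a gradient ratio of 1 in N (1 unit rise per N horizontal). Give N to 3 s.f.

1 : N means tan θ = 1/N, so N = 1/tan 10° = 1/0.1763

1 in 5.67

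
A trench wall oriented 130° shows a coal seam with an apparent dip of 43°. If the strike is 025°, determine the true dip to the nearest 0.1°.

44.0°

The section is 75° from the strike.
tan δ = tan α / sin β = tan 43° / sin 75° = 0.9325 / 0.9659 = 0.9654
δ = arctan(0.9654) = 43.99°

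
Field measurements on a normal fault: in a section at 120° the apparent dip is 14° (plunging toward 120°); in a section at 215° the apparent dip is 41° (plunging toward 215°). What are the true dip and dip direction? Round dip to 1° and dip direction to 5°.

true dip 43°, dip direction 195°

The two traces are lines in the plane: v₁ = (sin 120°·cos 14°, cos 120°·cos 14°, −sin 14°), v₂ = (sin 215°·cos 41°, cos 215°·cos 41°, −sin 41°).
n = v₁ × v₂ = (-0.169, -0.656, 0.730) (taken with n_z > 0).
True dip = arccos(n_z / |n|) = arccos(0.7328) = 42.9°.
The horizontal component of n points toward azimuth atan2(n_x, n_y) = 194°, the dip direction.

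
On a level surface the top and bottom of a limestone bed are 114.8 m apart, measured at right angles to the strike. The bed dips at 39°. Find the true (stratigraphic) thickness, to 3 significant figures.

True thickness t = w · sin(dip) = 114.8 × sin 39°
t = 114.8 × 0.6293 = 72.246 m

72.2 m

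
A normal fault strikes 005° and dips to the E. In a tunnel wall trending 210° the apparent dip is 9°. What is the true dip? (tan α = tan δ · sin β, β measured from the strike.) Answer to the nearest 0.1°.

β = acute angle between strike 005° and section 210° = 25°.
tan δ = tan α / sin β = tan 9° / sin 25° = 0.1584 / 0.4226 = 0.3748
true dip = arctan 0.3748 = 20.54°

20.5°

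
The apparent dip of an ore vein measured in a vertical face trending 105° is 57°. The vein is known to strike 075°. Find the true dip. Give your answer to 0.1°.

β = acute angle between strike 075° and section 105° = 30°.
tan(true dip) = tan 57° / sin 30° = 3.0797
δ = arctan(3.0797) = 72.01°

72.0°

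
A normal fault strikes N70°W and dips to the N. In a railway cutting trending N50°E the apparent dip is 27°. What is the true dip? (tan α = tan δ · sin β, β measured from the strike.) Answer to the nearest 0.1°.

30.5°

The section is 60° from the strike.
tan(true dip) = tan 27° / sin 60° = 0.5883
true dip = arctan 0.5883 = 30.47°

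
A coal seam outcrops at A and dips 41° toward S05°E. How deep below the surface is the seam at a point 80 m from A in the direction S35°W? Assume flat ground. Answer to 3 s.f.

The hole lies 40° from the dip direction, so the down-dip offset is 80 × cos 40° = 61.28 m.
Depth = down-dip offset × tan(dip) = 61.28 × tan 41° = 61.28 × 0.8693
Depth = 53.27 m

53.3 m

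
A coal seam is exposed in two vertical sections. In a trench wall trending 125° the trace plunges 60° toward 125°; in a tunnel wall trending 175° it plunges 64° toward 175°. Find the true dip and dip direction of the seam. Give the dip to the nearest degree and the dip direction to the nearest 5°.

The two traces are lines in the plane: v₁ = (sin 125°·cos 60°, cos 125°·cos 60°, −sin 60°), v₂ = (sin 175°·cos 64°, cos 175°·cos 64°, −sin 64°).
Cross product v₁ × v₂ gives the pole to the plane: n ∝ (0.120, -0.335, 0.168).
True dip = arccos(n_z / |n|) = arccos(0.4266) = 64.8°.
Dip direction = atan2(0.120, -0.335) = 160° (azimuth of n's horizontal projection).

true dip 65°, dip direction 160°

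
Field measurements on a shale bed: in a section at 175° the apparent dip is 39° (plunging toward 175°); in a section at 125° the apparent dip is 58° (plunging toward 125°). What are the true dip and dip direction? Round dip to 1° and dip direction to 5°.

Each apparent-dip line lies in the plane. As unit vectors (x east, y north, z up), v₁ plunges 39°→175° and v₂ plunges 58°→125°.
Cross product v₁ × v₂ gives the pole to the plane: n ∝ (0.465, -0.216, 0.315).
True dip = arccos(n_z / |n|) = arccos(0.5239) = 58.4°.
The horizontal component of n points toward azimuth atan2(n_x, n_y) = 115°, the dip direction.

true dip 58°, dip direction 115°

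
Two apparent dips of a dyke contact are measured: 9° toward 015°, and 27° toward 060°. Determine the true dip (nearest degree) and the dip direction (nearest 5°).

The two traces are lines in the plane: v₁ = (sin 15°·cos 9°, cos 15°·cos 9°, −sin 9°), v₂ = (sin 60°·cos 27°, cos 60°·cos 27°, −sin 27°).
n = v₁ × v₂ = (0.363, 0.005, 0.622) (taken with n_z > 0).
tan δ = √(n_x²+n_y²)/n_z = 0.363/0.622, so δ = 30.3°.
Dip direction = azimuth of (n_x, n_y) = atan2(0.363, 0.005) = 89°.

true dip 30°, dip direction 090°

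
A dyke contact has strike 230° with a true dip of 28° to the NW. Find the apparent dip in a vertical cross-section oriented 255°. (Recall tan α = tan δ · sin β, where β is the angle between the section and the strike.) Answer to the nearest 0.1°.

Angle between strike (230°) and section (255°): β = 25°.
tan α = tan 28° × sin 25° = 0.5317 × 0.4226 = 0.2247
apparent dip = arctan 0.2247 = 12.66°

12.7°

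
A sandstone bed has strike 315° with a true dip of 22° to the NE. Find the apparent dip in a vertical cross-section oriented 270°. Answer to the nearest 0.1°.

15.9°

Angle between strike (315°) and section (270°): β = 45°.
tan α = tan 22° × sin 45° = 0.4040 × 0.7071 = 0.2857
apparent dip = arctan 0.2857 = 15.94°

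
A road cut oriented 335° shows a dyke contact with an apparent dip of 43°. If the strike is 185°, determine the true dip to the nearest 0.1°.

The section is 30° from the strike.
tan δ = tan α / sin β = tan 43° / sin 30° = 0.9325 / 0.5000 = 1.8650
δ = arctan(1.8650) = 61.80°

61.8°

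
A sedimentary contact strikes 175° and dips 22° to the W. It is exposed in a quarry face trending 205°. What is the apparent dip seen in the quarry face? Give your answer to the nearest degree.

11°

The section lies 30° from the strike.
tan(apparent dip) = tan 22° · sin 30° = 0.2020
apparent dip = arctan 0.2020 = 11.42°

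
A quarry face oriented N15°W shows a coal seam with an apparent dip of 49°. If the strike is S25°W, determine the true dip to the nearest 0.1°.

β = acute angle between strike S25°W and section N15°W = 40°.
tan(true dip) = tan 49° / sin 40° = 1.7897
δ = arctan(1.7897) = 60.80°

60.8°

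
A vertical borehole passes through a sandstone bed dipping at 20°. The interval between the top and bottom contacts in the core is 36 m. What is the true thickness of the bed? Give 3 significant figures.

33.8 m

True thickness t = h · cos(dip) = 36 × cos 20°
t = 36 × 0.9397 = 33.829 m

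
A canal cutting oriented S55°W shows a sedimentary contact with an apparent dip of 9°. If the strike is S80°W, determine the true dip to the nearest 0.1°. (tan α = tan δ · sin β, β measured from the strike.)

β = acute angle between strike S80°W and section S55°W = 25°.
tan δ = tan α / sin β = tan 9° / sin 25° = 0.1584 / 0.4226 = 0.3748
δ = arctan(0.3748) = 20.54°

20.5°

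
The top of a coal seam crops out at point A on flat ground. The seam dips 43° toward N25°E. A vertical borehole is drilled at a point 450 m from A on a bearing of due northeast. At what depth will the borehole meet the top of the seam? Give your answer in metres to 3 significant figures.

394 m

The hole lies 20° from the dip direction, so the down-dip offset is 450 × cos 20° = 422.86 m.
Depth = down-dip offset × tan(dip) = 422.86 × tan 43° = 422.86 × 0.9325
Depth = 394.32 m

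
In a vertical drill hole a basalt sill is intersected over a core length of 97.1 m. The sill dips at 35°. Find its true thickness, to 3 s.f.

True thickness t = h · cos(dip) = 97.1 × cos 35°
t = 97.1 × 0.8192 = 79.540 m

79.5 m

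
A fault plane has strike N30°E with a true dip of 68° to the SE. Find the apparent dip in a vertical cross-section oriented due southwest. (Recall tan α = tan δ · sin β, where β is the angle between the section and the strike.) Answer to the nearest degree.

33°

The strike is N30°E and the section trends due southwest; the acute angle between them is β = 15°.
tan α = tan 68° × sin 15° = 2.4751 × 0.2588 = 0.6406
apparent dip = arctan 0.6406 = 32.64°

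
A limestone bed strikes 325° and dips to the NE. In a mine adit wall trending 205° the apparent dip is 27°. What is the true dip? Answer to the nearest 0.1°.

The section is 60° from the strike.
tan δ = tan α / sin β = tan 27° / sin 60° = 0.5095 / 0.8660 = 0.5883
δ = arctan(0.5883) = 30.47°

30.5°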